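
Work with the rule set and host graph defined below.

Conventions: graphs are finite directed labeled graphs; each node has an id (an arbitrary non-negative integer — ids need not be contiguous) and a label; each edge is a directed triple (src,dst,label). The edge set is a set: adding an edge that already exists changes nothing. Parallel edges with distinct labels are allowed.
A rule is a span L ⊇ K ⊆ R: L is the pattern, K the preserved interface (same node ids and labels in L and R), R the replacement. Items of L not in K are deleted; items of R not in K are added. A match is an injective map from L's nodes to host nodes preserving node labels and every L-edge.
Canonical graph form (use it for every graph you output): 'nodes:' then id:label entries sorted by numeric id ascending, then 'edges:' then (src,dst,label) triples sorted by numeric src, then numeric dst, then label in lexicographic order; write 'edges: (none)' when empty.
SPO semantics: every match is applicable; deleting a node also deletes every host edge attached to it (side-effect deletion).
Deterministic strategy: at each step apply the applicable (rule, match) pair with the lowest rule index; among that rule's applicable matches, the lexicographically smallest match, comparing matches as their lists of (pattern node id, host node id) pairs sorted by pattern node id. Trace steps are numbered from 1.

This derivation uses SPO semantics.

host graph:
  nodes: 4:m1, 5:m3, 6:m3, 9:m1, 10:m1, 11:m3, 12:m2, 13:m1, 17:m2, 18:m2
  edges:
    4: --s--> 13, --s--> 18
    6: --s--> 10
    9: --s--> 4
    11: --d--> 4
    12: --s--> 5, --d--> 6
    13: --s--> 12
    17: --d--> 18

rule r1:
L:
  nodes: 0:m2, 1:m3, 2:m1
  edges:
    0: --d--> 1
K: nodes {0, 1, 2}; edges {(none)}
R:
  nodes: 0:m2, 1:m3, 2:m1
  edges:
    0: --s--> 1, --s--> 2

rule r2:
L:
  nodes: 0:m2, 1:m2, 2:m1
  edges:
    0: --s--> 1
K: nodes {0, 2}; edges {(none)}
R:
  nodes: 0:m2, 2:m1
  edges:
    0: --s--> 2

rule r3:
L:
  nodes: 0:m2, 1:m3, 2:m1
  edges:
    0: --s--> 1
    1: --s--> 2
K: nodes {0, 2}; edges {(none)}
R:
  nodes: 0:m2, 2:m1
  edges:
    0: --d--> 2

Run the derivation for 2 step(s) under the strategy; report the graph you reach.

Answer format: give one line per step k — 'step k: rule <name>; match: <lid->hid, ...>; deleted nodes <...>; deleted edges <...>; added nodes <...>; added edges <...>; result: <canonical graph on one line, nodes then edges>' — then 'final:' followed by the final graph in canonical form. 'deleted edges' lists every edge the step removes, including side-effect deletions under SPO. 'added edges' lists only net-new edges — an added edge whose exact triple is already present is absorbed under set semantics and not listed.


step 1: rule r1; match: 0->12, 1->6, 2->4; deleted nodes (none); deleted edges (12,6,d); added nodes (none); added edges (12,4,s); (12,6,s); result: nodes: 4:m1, 5:m3, 6:m3, 9:m1, 10:m1, 11:m3, 12:m2, 13:m1, 17:m2, 18:m2 edges: (4,13,s); (4,18,s); (6,10,s); (9,4,s); (11,4,d); (12,4,s); (12,5,s); (12,6,s); (13,12,s); (17,18,d)
step 2: rule r3; match: 0->12, 1->6, 2->10; deleted nodes 6; deleted edges (6,10,s); (12,6,s); added nodes (none); added edges (12,10,d); result: nodes: 4:m1, 5:m3, 9:m1, 10:m1, 11:m3, 12:m2, 13:m1, 17:m2, 18:m2 edges: (4,13,s); (4,18,s); (9,4,s); (11,4,d); (12,4,s); (12,5,s); (12,10,d); (13,12,s); (17,18,d)
final:
nodes: 4:m1, 5:m3, 9:m1, 10:m1, 11:m3, 12:m2, 13:m1, 17:m2, 18:m2
edges: (4,13,s); (4,18,s); (9,4,s); (11,4,d); (12,4,s); (12,5,s); (12,10,d); (13,12,s); (17,18,d)


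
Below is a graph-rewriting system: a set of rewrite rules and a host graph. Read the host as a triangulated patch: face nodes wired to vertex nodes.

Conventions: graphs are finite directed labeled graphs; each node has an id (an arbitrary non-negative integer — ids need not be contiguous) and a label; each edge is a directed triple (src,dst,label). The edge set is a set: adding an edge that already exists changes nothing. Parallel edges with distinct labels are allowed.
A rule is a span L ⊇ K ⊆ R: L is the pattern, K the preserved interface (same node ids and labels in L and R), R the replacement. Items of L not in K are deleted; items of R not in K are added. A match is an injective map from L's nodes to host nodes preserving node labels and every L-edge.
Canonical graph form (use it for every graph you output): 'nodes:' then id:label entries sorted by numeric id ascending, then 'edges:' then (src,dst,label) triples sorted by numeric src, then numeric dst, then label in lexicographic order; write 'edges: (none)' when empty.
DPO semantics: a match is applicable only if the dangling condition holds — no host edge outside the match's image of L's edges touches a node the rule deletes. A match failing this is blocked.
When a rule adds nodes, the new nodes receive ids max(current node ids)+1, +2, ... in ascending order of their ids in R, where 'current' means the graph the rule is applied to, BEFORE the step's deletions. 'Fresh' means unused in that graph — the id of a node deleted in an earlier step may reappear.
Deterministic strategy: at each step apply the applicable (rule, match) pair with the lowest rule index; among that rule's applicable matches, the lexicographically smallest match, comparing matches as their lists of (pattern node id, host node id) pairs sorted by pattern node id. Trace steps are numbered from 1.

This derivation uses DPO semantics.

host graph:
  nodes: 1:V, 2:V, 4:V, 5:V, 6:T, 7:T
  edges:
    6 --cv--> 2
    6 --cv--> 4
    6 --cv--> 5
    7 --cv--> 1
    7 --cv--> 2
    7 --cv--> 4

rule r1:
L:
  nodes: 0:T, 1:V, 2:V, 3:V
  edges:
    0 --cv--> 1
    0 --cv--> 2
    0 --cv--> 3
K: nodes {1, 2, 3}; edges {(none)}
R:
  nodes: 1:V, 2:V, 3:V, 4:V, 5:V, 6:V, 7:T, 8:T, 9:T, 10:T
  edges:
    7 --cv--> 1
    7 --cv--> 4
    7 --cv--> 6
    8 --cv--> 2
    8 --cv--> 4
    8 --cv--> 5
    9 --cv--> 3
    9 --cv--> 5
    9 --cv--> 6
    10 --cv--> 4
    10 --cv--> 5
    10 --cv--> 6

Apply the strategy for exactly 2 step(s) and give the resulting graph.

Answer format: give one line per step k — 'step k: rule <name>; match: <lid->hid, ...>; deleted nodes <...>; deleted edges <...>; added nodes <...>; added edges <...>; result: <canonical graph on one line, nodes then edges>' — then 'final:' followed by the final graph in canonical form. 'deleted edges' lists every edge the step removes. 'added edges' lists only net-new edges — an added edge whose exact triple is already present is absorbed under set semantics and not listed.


step 1: rule r1; match: 0->6, 1->2, 2->4, 3->5; deleted nodes 6; deleted edges (6,2,cv); (6,4,cv); (6,5,cv); added nodes 8, 9, 10, 11, 12, 13, 14; added edges (11,2,cv); (11,8,cv); (11,10,cv); (12,4,cv); (12,8,cv); (12,9,cv); (13,5,cv); (13,9,cv); (13,10,cv); (14,8,cv); (14,9,cv); (14,10,cv); result: nodes: 1:V, 2:V, 4:V, 5:V, 7:T, 8:V, 9:V, 10:V, 11:T, 12:T, 13:T, 14:T edges: (7,1,cv); (7,2,cv); (7,4,cv); (11,2,cv); (11,8,cv); (11,10,cv); (12,4,cv); (12,8,cv); (12,9,cv); (13,5,cv); (13,9,cv); (13,10,cv); (14,8,cv); (14,9,cv); (14,10,cv)
step 2: rule r1; match: 0->7, 1->1, 2->2, 3->4; deleted nodes 7; deleted edges (7,1,cv); (7,2,cv); (7,4,cv); added nodes 15, 16, 17, 18, 19, 20, 21; added edges (18,1,cv); (18,15,cv); (18,17,cv); (19,2,cv); (19,15,cv); (19,16,cv); (20,4,cv); (20,16,cv); (20,17,cv); (21,15,cv); (21,16,cv); (21,17,cv); result: nodes: 1:V, 2:V, 4:V, 5:V, 8:V, 9:V, 10:V, 11:T, 12:T, 13:T, 14:T, 15:V, 16:V, 17:V, 18:T, 19:T, 20:T, 21:T edges: (11,2,cv); (11,8,cv); (11,10,cv); (12,4,cv); (12,8,cv); (12,9,cv); (13,5,cv); (13,9,cv); (13,10,cv); (14,8,cv); (14,9,cv); (14,10,cv); (18,1,cv); (18,15,cv); (18,17,cv); (19,2,cv); (19,15,cv); (19,16,cv); (20,4,cv); (20,16,cv); (20,17,cv); (21,15,cv); (21,16,cv); (21,17,cv)
final:
nodes: 1:V, 2:V, 4:V, 5:V, 8:V, 9:V, 10:V, 11:T, 12:T, 13:T, 14:T, 15:V, 16:V, 17:V, 18:T, 19:T, 20:T, 21:T
edges: (11,2,cv); (11,8,cv); (11,10,cv); (12,4,cv); (12,8,cv); (12,9,cv); (13,5,cv); (13,9,cv); (13,10,cv); (14,8,cv); (14,9,cv); (14,10,cv); (18,1,cv); (18,15,cv); (18,17,cv); (19,2,cv); (19,15,cv); (19,16,cv); (20,4,cv); (20,16,cv); (20,17,cv); (21,15,cv); (21,16,cv); (21,17,cv)


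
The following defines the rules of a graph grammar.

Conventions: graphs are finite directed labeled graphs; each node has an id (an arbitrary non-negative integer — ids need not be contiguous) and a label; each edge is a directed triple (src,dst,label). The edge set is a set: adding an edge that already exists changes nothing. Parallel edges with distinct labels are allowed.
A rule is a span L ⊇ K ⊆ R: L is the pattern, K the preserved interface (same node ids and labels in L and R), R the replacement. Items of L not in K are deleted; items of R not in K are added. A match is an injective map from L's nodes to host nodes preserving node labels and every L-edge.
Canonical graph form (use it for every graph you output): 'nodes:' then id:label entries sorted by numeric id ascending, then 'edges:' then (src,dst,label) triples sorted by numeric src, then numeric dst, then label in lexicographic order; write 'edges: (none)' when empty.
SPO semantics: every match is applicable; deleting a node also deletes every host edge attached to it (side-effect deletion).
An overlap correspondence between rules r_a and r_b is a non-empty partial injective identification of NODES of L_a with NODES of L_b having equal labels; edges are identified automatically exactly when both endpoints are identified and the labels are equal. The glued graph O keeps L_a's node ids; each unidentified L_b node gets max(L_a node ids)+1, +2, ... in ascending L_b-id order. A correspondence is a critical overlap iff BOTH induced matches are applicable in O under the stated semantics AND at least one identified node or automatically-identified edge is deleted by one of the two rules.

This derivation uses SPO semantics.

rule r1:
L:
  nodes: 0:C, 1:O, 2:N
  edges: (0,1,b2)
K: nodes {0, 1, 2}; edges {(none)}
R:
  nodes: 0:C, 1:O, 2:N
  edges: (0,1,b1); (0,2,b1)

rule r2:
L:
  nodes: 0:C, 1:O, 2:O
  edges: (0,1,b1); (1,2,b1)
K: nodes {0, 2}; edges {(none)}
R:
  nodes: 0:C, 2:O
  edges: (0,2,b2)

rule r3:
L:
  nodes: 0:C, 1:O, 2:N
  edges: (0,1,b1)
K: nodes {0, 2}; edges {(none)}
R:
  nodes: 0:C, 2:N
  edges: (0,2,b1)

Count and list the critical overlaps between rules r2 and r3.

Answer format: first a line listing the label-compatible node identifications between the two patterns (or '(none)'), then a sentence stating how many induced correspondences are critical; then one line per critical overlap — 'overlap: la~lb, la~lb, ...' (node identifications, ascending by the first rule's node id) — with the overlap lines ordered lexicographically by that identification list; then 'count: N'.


label-compatible node identifications between L(r2) and L(r3): 0~0, 1~1, 2~1
4 of the induced correspondences are critical overlaps of r2 and r3.
overlap: 0~0, 1~1
overlap: 0~0, 2~1
overlap: 1~1
overlap: 2~1
count: 4


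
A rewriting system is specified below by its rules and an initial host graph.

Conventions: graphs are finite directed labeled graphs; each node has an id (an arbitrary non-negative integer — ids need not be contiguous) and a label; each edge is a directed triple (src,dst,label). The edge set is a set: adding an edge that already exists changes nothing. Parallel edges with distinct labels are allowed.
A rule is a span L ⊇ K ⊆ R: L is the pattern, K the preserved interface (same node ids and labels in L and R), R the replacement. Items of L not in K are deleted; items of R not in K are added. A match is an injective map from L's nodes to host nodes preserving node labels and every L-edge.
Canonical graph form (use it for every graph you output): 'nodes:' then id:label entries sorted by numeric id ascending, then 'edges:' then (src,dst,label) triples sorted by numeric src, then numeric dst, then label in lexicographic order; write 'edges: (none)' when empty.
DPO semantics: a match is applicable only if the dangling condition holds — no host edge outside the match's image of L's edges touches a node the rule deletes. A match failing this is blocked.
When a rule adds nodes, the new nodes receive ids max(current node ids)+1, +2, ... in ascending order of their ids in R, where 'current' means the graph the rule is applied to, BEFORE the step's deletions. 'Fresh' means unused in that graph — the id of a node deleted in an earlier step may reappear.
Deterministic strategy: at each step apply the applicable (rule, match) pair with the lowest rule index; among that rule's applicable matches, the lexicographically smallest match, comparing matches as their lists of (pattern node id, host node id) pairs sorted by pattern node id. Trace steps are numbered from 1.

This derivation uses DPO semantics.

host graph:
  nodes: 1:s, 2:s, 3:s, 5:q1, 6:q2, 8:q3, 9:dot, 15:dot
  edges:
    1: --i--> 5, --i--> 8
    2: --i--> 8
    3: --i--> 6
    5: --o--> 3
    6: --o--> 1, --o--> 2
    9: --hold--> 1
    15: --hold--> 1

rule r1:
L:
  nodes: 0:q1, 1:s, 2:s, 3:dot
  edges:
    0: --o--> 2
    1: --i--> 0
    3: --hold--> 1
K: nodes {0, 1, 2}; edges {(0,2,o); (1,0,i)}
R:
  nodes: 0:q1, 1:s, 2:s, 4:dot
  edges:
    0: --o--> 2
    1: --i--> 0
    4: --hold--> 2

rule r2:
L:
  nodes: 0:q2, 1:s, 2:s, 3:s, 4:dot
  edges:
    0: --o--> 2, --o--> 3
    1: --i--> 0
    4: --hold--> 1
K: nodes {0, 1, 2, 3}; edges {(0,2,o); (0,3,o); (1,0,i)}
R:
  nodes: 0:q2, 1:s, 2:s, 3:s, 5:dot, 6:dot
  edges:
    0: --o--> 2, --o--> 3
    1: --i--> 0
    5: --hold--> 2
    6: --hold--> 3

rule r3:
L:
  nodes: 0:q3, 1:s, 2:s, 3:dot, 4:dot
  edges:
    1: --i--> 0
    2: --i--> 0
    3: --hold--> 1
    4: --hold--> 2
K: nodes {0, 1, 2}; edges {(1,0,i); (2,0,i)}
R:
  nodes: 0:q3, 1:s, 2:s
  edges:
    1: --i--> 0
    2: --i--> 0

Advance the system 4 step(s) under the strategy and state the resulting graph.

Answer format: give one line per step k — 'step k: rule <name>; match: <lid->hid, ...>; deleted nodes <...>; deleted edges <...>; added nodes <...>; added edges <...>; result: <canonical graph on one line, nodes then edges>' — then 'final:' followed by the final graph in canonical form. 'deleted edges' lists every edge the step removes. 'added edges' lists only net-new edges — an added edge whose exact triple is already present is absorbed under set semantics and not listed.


step 1: rule r1; match: 0->5, 1->1, 2->3, 3->9; deleted nodes 9; deleted edges (9,1,hold); added nodes 16; added edges (16,3,hold); result: nodes: 1:s, 2:s, 3:s, 5:q1, 6:q2, 8:q3, 15:dot, 16:dot edges: (1,5,i); (1,8,i); (2,8,i); (3,6,i); (5,3,o); (6,1,o); (6,2,o); (15,1,hold); (16,3,hold)
step 2: rule r1; match: 0->5, 1->1, 2->3, 3->15; deleted nodes 15; deleted edges (15,1,hold); added nodes 17; added edges (17,3,hold); result: nodes: 1:s, 2:s, 3:s, 5:q1, 6:q2, 8:q3, 16:dot, 17:dot edges: (1,5,i); (1,8,i); (2,8,i); (3,6,i); (5,3,o); (6,1,o); (6,2,o); (16,3,hold); (17,3,hold)
step 3: rule r2; match: 0->6, 1->3, 2->1, 3->2, 4->16; deleted nodes 16; deleted edges (16,3,hold); added nodes 18, 19; added edges (18,1,hold); (19,2,hold); result: nodes: 1:s, 2:s, 3:s, 5:q1, 6:q2, 8:q3, 17:dot, 18:dot, 19:dot edges: (1,5,i); (1,8,i); (2,8,i); (3,6,i); (5,3,o); (6,1,o); (6,2,o); (17,3,hold); (18,1,hold); (19,2,hold)
step 4: rule r1; match: 0->5, 1->1, 2->3, 3->18; deleted nodes 18; deleted edges (18,1,hold); added nodes 20; added edges (20,3,hold); result: nodes: 1:s, 2:s, 3:s, 5:q1, 6:q2, 8:q3, 17:dot, 19:dot, 20:dot edges: (1,5,i); (1,8,i); (2,8,i); (3,6,i); (5,3,o); (6,1,o); (6,2,o); (17,3,hold); (19,2,hold); (20,3,hold)
final:
nodes: 1:s, 2:s, 3:s, 5:q1, 6:q2, 8:q3, 17:dot, 19:dot, 20:dot
edges: (1,5,i); (1,8,i); (2,8,i); (3,6,i); (5,3,o); (6,1,o); (6,2,o); (17,3,hold); (19,2,hold); (20,3,hold)


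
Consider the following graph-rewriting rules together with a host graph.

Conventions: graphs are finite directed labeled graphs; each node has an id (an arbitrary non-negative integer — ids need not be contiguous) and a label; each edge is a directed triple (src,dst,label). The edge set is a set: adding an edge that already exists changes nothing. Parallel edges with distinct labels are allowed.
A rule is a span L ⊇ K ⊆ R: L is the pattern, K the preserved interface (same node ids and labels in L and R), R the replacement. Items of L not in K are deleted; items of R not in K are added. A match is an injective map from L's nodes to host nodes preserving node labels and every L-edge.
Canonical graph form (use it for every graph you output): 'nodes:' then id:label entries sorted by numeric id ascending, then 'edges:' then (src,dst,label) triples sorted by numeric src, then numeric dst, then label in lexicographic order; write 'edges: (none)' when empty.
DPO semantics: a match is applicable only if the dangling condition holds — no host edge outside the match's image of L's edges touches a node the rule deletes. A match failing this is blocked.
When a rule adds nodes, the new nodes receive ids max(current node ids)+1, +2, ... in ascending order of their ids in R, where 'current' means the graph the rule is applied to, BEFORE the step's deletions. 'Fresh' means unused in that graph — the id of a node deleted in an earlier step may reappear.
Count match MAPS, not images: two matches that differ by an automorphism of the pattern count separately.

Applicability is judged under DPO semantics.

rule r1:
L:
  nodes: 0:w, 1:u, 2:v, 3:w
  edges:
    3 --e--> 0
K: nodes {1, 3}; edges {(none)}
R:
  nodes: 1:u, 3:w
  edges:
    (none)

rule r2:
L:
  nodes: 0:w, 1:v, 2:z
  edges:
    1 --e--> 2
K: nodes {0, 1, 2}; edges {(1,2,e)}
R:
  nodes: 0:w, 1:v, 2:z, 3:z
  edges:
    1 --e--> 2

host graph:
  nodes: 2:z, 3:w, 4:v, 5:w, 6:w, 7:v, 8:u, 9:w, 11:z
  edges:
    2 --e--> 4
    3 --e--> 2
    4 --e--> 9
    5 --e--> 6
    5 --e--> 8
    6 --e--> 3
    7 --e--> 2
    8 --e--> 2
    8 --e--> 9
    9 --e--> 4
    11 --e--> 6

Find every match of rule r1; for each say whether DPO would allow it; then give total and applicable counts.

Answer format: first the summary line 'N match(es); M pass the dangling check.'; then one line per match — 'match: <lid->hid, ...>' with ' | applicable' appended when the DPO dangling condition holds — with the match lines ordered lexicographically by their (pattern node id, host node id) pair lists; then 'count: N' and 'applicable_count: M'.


4 match(es); 0 pass the dangling check.
match: 0->3, 1->8, 2->4, 3->6
match: 0->3, 1->8, 2->7, 3->6
match: 0->6, 1->8, 2->4, 3->5
match: 0->6, 1->8, 2->7, 3->5
count: 4
applicable_count: 0


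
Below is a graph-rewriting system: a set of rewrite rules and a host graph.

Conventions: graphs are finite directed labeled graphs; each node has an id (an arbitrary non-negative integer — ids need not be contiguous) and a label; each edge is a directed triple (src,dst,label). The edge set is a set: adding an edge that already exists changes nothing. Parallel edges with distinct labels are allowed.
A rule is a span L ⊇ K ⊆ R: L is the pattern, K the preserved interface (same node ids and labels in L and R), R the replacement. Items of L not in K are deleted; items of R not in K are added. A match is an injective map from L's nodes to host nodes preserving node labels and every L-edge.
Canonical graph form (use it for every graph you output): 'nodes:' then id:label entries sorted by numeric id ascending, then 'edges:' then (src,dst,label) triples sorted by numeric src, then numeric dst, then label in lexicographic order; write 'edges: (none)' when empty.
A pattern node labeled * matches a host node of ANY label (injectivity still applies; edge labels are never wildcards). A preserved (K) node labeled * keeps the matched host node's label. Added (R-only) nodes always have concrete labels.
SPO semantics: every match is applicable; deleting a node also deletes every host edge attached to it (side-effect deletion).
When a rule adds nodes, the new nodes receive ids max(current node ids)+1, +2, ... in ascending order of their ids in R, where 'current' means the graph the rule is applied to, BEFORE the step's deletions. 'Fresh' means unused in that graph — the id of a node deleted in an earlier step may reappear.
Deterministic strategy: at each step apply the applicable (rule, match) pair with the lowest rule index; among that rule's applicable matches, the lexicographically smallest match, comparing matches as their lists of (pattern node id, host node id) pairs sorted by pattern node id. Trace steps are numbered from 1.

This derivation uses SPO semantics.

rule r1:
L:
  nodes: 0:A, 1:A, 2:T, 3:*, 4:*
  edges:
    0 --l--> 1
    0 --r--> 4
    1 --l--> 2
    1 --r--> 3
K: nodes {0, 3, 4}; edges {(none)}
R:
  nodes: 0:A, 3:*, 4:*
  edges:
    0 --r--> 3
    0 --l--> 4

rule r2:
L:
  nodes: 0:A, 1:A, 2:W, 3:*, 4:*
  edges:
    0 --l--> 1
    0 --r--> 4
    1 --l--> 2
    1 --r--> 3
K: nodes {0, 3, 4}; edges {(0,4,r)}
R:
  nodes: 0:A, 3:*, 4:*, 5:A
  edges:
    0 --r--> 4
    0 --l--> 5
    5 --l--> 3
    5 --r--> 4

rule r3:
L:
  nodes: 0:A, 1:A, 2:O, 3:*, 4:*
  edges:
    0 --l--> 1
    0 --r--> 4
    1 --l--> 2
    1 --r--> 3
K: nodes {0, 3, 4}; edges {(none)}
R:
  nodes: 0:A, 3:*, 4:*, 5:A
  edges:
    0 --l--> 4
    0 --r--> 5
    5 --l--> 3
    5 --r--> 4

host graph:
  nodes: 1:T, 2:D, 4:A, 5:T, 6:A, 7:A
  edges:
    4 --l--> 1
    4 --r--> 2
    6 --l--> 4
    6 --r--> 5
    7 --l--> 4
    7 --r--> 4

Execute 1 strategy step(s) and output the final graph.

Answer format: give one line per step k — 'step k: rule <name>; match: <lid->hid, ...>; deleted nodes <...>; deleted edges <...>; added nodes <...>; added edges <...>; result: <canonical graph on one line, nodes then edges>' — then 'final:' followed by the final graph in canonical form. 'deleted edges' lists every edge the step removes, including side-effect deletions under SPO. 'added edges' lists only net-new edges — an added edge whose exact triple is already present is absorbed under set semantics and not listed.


step 1: rule r1; match: 0->6, 1->4, 2->1, 3->2, 4->5; deleted nodes 1, 4; deleted edges (4,1,l); (4,2,r); (6,4,l); (6,5,r); (7,4,l); (7,4,r); added nodes (none); added edges (6,2,r); (6,5,l); result: nodes: 2:D, 5:T, 6:A, 7:A edges: (6,2,r); (6,5,l)
final:
nodes: 2:D, 5:T, 6:A, 7:A
edges: (6,2,r); (6,5,l)


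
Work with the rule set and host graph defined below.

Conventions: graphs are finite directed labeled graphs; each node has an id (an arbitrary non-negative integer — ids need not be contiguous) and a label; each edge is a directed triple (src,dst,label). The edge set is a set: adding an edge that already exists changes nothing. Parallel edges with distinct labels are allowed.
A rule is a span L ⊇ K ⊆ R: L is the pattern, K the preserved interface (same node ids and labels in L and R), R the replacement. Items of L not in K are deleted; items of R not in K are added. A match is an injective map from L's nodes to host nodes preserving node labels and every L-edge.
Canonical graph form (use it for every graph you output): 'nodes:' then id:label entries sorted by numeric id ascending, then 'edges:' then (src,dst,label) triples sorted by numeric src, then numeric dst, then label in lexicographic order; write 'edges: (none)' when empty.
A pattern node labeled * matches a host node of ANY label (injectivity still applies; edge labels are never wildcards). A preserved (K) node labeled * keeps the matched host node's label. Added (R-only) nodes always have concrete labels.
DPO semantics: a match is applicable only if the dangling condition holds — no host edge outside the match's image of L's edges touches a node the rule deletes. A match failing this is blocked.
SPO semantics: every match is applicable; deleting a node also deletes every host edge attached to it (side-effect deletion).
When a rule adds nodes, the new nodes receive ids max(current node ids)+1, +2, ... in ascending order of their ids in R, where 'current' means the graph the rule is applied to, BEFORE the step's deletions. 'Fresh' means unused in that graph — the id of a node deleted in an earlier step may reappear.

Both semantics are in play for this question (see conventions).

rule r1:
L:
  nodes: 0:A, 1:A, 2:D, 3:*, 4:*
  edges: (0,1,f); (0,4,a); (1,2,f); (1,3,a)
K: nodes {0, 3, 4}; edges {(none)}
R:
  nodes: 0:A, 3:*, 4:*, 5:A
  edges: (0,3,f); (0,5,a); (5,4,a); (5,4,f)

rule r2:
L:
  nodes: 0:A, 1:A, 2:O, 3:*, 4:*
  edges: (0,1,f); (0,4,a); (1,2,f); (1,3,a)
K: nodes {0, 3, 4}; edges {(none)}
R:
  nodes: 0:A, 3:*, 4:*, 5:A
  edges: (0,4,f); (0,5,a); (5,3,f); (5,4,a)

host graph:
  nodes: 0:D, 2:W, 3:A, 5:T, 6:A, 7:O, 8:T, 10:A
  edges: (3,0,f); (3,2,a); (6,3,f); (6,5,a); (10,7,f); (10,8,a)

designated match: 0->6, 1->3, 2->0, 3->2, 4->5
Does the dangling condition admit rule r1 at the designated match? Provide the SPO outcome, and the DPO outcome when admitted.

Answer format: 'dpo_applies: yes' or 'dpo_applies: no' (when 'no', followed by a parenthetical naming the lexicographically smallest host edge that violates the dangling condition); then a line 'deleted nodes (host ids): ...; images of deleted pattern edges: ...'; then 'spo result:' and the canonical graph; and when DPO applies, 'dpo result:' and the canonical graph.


dpo_applies: yes
deleted nodes (host ids): 0, 3; images of deleted pattern edges: (3,0,f); (3,2,a); (6,3,f); (6,5,a)
spo result:
nodes: 2:W, 5:T, 6:A, 7:O, 8:T, 10:A, 11:A
edges: (6,2,f); (6,11,a); (10,7,f); (10,8,a); (11,5,a); (11,5,f)
dpo result:
nodes: 2:W, 5:T, 6:A, 7:O, 8:T, 10:A, 11:A
edges: (6,2,f); (6,11,a); (10,7,f); (10,8,a); (11,5,a); (11,5,f)


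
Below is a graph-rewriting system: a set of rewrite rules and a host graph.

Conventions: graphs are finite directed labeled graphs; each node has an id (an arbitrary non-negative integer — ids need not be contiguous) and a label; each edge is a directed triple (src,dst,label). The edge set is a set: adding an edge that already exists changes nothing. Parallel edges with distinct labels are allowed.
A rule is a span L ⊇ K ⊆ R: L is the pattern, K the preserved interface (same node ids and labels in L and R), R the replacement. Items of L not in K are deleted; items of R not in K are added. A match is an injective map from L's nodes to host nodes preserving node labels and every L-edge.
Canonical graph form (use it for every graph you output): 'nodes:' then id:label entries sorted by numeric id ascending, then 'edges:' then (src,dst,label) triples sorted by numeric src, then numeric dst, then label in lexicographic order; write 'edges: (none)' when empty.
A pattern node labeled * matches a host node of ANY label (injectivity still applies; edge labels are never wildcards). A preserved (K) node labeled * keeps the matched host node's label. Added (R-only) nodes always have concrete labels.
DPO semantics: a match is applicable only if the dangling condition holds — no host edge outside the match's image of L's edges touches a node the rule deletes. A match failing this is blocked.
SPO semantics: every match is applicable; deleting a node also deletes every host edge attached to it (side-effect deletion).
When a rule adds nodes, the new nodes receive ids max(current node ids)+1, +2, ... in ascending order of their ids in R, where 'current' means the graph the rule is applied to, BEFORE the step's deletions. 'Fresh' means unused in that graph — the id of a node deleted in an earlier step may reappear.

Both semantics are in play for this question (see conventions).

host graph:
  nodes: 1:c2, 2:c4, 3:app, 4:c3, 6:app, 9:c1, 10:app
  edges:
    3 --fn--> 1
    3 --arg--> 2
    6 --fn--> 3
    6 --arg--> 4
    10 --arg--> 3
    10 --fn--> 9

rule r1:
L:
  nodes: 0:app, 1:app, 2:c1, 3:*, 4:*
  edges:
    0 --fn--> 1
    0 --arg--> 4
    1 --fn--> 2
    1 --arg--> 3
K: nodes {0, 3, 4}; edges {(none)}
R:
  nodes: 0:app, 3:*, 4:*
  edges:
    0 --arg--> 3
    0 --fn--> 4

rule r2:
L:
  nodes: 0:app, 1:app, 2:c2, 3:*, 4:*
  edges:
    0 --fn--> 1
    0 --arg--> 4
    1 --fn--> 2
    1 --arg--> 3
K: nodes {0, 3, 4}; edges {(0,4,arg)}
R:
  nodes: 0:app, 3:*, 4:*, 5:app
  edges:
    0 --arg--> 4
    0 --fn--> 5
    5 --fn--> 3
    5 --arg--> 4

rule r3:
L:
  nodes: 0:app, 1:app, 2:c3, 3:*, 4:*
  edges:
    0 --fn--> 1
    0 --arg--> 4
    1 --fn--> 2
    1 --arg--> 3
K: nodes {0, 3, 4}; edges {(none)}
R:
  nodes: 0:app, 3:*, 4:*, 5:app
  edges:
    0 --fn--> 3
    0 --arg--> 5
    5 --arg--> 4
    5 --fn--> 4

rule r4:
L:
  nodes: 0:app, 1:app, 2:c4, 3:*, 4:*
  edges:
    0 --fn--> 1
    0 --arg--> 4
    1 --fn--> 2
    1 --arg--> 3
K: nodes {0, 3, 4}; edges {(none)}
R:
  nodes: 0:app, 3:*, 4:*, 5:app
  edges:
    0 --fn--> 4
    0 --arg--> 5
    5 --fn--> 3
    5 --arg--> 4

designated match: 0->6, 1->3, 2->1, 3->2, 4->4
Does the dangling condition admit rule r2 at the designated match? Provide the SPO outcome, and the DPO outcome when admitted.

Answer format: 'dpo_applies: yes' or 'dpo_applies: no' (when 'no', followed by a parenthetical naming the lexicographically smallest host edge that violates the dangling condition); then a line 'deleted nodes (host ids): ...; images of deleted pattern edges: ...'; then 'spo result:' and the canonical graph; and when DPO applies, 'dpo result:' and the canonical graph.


dpo_applies: no
(the rule deletes node 3, which keeps host edge (10,3,arg) outside the match image — the dangling condition fails, DPO blocks; SPO proceeds and side-deletes such edges)
deleted nodes (host ids): 1, 3; images of deleted pattern edges: (3,1,fn); (3,2,arg); (6,3,fn)
spo result:
nodes: 2:c4, 4:c3, 6:app, 9:c1, 10:app, 11:app
edges: (6,4,arg); (6,11,fn); (10,9,fn); (11,2,fn); (11,4,arg)


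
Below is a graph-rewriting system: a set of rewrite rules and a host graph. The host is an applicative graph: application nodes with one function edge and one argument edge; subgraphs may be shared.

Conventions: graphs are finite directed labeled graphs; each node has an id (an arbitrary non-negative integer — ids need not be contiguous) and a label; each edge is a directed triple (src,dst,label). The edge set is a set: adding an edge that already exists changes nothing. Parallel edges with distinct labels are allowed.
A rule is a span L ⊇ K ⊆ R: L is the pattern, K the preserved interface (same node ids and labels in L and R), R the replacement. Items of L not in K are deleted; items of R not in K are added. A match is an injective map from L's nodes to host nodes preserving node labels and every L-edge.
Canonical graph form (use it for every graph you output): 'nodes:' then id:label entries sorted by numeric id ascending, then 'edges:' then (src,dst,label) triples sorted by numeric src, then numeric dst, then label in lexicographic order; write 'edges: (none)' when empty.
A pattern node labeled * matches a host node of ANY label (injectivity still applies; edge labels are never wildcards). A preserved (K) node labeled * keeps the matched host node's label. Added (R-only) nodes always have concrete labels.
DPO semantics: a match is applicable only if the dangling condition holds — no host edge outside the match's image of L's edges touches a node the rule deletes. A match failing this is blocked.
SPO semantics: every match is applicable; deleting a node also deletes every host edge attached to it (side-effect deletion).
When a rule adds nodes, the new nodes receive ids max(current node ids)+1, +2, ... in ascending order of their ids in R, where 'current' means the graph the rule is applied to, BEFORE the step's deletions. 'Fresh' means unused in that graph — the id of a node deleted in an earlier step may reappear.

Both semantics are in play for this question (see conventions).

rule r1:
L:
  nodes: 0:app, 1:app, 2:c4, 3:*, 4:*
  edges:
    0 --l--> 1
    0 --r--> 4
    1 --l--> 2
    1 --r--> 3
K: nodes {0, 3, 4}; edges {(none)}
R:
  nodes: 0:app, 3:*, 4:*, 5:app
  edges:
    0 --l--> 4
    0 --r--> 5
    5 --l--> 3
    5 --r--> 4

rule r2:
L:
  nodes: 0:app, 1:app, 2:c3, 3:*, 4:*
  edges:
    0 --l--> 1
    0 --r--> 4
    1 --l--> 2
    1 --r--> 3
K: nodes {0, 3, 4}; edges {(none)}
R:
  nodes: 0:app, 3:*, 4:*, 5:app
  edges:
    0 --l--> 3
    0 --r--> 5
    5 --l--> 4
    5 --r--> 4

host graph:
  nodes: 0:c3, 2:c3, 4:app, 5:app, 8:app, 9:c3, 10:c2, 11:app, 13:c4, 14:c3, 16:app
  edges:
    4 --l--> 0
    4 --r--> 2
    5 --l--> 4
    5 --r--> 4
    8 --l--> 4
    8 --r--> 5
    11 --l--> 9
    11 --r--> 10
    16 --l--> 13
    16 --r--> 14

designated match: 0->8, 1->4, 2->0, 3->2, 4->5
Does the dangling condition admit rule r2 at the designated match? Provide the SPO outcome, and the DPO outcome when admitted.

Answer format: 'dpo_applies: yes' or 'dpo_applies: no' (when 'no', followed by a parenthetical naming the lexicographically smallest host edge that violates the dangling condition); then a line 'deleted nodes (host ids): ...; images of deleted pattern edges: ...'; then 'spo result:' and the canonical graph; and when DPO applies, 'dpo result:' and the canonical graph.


dpo_applies: no
(the rule deletes node 4, which keeps host edge (5,4,l) outside the match image — the dangling condition fails, DPO blocks; SPO proceeds and side-deletes such edges)
deleted nodes (host ids): 0, 4; images of deleted pattern edges: (4,0,l); (4,2,r); (8,4,l); (8,5,r)
spo result:
nodes: 2:c3, 5:app, 8:app, 9:c3, 10:c2, 11:app, 13:c4, 14:c3, 16:app, 17:app
edges: (8,2,l); (8,17,r); (11,9,l); (11,10,r); (16,13,l); (16,14,r); (17,5,l); (17,5,r)


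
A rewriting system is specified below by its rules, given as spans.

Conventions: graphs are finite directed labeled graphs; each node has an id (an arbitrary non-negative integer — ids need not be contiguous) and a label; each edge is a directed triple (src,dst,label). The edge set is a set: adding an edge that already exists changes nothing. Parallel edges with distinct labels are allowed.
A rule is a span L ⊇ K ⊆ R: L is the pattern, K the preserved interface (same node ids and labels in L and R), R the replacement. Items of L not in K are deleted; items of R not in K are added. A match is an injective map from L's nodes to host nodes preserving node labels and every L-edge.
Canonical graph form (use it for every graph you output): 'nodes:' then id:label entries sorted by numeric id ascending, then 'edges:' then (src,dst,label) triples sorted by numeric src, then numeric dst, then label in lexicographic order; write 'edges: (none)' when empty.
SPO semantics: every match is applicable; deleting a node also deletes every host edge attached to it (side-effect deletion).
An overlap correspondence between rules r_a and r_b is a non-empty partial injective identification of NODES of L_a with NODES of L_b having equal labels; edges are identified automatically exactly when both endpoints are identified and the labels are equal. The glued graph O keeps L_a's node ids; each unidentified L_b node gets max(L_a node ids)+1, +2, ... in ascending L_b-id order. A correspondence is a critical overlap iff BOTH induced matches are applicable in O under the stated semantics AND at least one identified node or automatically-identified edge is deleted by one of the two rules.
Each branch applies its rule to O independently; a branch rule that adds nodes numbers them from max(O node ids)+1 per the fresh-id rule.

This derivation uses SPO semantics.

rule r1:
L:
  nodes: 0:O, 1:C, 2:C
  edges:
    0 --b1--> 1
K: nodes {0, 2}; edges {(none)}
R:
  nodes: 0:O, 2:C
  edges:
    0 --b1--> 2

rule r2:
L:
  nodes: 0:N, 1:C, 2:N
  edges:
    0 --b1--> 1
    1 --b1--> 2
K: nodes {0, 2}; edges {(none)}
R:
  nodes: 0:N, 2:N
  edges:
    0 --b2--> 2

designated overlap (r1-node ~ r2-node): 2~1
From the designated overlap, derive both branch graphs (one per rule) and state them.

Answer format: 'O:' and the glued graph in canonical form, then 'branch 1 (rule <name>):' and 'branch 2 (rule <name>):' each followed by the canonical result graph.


O:
nodes: 0:O, 1:C, 2:C, 3:N, 4:N
edges: (0,1,b1); (2,4,b1); (3,2,b1)
branch 1 (rule r1):
nodes: 0:O, 2:C, 3:N, 4:N
edges: (0,2,b1); (2,4,b1); (3,2,b1)
branch 2 (rule r2):
nodes: 0:O, 1:C, 3:N, 4:N
edges: (0,1,b1); (3,4,b2)


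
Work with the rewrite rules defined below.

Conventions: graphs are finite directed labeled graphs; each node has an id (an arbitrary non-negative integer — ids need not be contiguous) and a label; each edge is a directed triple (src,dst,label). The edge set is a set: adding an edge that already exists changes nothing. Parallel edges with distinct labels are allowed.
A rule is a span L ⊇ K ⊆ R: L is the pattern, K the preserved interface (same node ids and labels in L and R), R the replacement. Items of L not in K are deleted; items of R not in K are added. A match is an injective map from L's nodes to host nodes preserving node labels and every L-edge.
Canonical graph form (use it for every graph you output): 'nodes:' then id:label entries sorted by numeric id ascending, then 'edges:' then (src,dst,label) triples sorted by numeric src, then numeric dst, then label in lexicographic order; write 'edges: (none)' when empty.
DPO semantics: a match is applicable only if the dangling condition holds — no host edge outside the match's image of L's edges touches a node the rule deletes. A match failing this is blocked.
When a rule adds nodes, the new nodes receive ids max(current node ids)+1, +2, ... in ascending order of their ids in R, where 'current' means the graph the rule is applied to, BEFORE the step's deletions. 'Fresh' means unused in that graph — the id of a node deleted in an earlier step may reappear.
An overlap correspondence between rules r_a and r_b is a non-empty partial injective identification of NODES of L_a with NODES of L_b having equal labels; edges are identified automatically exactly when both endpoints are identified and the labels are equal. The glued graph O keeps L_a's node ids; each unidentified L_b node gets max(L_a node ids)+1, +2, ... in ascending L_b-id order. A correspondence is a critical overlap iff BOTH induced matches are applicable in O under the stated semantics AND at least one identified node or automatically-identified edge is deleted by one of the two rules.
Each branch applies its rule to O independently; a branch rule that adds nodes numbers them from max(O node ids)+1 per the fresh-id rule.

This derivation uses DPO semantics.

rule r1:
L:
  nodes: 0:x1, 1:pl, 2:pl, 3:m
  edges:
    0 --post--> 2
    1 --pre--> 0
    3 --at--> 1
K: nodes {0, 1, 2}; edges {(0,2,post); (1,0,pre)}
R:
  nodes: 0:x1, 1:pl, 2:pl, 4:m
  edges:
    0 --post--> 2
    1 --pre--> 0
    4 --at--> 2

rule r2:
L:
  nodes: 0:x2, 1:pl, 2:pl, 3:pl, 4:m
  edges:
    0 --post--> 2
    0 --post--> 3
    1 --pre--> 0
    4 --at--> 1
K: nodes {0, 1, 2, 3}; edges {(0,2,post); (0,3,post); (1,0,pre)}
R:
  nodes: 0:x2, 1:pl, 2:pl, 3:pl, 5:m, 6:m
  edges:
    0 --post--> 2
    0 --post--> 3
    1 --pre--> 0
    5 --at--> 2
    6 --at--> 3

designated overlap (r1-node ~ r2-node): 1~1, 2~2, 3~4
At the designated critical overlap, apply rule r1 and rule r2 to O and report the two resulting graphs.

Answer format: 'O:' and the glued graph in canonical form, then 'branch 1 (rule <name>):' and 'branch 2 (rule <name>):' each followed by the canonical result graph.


O:
nodes: 0:x1, 1:pl, 2:pl, 3:m, 4:x2, 5:pl
edges: (0,2,post); (1,0,pre); (1,4,pre); (3,1,at); (4,2,post); (4,5,post)
branch 1 (rule r1):
nodes: 0:x1, 1:pl, 2:pl, 4:x2, 5:pl, 6:m
edges: (0,2,post); (1,0,pre); (1,4,pre); (4,2,post); (4,5,post); (6,2,at)
branch 2 (rule r2):
nodes: 0:x1, 1:pl, 2:pl, 4:x2, 5:pl, 6:m, 7:m
edges: (0,2,post); (1,0,pre); (1,4,pre); (4,2,post); (4,5,post); (6,2,at); (7,5,at)


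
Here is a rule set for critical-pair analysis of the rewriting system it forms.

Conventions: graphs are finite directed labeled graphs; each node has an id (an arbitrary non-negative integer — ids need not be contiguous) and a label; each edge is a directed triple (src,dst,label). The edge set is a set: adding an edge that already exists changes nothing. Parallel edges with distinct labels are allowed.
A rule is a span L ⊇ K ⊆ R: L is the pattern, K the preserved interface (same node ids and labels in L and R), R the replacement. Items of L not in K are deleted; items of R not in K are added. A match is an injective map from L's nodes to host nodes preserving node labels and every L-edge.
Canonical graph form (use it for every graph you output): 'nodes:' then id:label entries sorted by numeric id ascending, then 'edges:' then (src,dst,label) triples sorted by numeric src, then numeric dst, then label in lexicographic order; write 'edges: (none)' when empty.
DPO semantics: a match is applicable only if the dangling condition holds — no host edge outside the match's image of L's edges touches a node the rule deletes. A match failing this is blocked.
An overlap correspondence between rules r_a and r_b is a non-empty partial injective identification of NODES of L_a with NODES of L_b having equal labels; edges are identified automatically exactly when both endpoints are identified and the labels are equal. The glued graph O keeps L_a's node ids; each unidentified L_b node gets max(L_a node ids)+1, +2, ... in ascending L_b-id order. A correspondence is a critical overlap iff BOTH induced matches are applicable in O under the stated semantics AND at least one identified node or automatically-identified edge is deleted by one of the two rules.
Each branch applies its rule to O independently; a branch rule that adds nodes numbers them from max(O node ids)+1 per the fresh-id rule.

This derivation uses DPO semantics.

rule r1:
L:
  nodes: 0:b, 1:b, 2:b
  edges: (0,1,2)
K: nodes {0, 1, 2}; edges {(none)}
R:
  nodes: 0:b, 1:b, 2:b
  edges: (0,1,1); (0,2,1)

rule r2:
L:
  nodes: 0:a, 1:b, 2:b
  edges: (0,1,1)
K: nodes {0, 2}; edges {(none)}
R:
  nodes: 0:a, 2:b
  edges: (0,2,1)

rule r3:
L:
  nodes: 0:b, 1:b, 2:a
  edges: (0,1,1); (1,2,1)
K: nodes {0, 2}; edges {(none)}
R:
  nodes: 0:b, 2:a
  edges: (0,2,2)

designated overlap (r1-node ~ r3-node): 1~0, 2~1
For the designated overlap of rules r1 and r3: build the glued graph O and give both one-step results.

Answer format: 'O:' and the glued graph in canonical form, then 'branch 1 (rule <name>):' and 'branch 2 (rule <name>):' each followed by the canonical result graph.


O:
nodes: 0:b, 1:b, 2:b, 3:a
edges: (0,1,2); (1,2,1); (2,3,1)
branch 1 (rule r1):
nodes: 0:b, 1:b, 2:b, 3:a
edges: (0,1,1); (0,2,1); (1,2,1); (2,3,1)
branch 2 (rule r3):
nodes: 0:b, 1:b, 3:a
edges: (0,1,2); (1,3,2)
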